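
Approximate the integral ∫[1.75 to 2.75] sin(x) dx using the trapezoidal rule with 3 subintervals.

f(x) = sin(x)
a = 1.75, b = 2.75, n = 3
h = (b - a)/n = 0.333333

Trapezoidal rule: (h/2)[f(x₀) + 2f(x₁) + 2f(x₂) + ... + f(xₙ)]

x_0 = 1.7500, f(x_0) = 0.983986, coefficient = 1
x_1 = 2.0833, f(x_1) = 0.871503, coefficient = 2
x_2 = 2.4167, f(x_2) = 0.663080, coefficient = 2
x_3 = 2.7500, f(x_3) = 0.381661, coefficient = 1

I ≈ (0.333333/2) × 4.434813 = 0.739136
Exact value: 0.746056
Error: 0.006921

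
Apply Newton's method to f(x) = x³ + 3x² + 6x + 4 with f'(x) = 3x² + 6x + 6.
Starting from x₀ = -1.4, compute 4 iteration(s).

f(x) = x³ + 3x² + 6x + 4
f'(x) = 3x² + 6x + 6
x₀ = -1.4

Newton-Raphson formula: x_{n+1} = x_n - f(x_n)/f'(x_n)

Iteration 1:
  f(-1.400000) = -1.264000
  f'(-1.400000) = 3.480000
  x_1 = -1.400000 - (-1.264000)/3.480000 = -1.036782
Iteration 2:
  f(-1.036782) = -0.110395
  f'(-1.036782) = 3.004059
  x_2 = -1.036782 - (-0.110395)/3.004059 = -1.000033
Iteration 3:
  f(-1.000033) = -0.000099
  f'(-1.000033) = 3.000000
  x_3 = -1.000033 - (-0.000099)/3.000000 = -1.000000
Iteration 4:
  f(-1.000000) = 0.000000
  f'(-1.000000) = 3.000000
  x_4 = -1.000000 - 0.000000/3.000000 = -1.000000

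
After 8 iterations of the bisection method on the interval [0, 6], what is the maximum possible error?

Bisection error bound: |error| ≤ (b-a)/2^n
|error| ≤ (6 - 0)/2^8 = 6/2^8
|error| ≤ 0.0234375000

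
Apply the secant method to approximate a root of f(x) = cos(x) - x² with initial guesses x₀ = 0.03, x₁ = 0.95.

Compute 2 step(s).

f(x) = cos(x) - x²
x₀ = 0.03, x₁ = 0.95

Secant formula: x_{n+1} = x_n - f(x_n)(x_n - x_{n-1})/(f(x_n) - f(x_{n-1}))

Iteration 1:
  f(0.030000) = 0.998650
  f(0.950000) = -0.320817
  x_2 = 0.950000 - (-0.320817)×(0.950000 - 0.030000)/(-0.320817 - 0.998650)
       = 0.726310
Iteration 2:
  f(0.950000) = -0.320817
  f(0.726310) = 0.220104
  x_3 = 0.726310 - 0.220104×(0.726310 - 0.950000)/(0.220104 - (-0.320817))
       = 0.817331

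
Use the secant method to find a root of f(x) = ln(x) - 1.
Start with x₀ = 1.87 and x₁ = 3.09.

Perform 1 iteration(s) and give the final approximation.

f(x) = ln(x) - 1
x₀ = 1.87, x₁ = 3.09

Secant formula: x_{n+1} = x_n - f(x_n)(x_n - x_{n-1})/(f(x_n) - f(x_{n-1}))

Iteration 1:
  f(1.870000) = -0.374062
  f(3.090000) = 0.128171
  x_2 = 3.090000 - 0.128171×(3.090000 - 1.870000)/(0.128171 - (-0.374062))
       = 2.778653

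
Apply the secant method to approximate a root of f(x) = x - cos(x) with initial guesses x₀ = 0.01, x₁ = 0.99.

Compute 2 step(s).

f(x) = x - cos(x)
x₀ = 0.01, x₁ = 0.99

Secant formula: x_{n+1} = x_n - f(x_n)(x_n - x_{n-1})/(f(x_n) - f(x_{n-1}))

Iteration 1:
  f(0.010000) = -0.989950
  f(0.990000) = 0.441310
  x_2 = 0.990000 - 0.441310×(0.990000 - 0.010000)/(0.441310 - (-0.989950))
       = 0.687830
Iteration 2:
  f(0.990000) = 0.441310
  f(0.687830) = -0.084796
  x_3 = 0.687830 - (-0.084796)×(0.687830 - 0.990000)/(-0.084796 - 0.441310)
       = 0.736532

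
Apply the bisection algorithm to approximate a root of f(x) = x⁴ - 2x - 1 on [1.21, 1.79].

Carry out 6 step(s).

f(x) = x⁴ - 2x - 1
Initial interval: [1.21, 1.79]

Iteration 1:
  c_1 = (1.210000 + 1.790000)/2 = 1.500000
  f(c_1) = f(1.500000) = 1.062500
  f(a) × f(c) < 0, new interval: [1.210000, 1.500000]
Iteration 2:
  c_2 = (1.210000 + 1.500000)/2 = 1.355000
  f(c_2) = f(1.355000) = -0.339012
  f(a) × f(c) ≥ 0, new interval: [1.355000, 1.500000]
Iteration 3:
  c_3 = (1.355000 + 1.500000)/2 = 1.427500
  f(c_3) = f(1.427500) = 0.297451
  f(a) × f(c) < 0, new interval: [1.355000, 1.427500]
Iteration 4:
  c_4 = (1.355000 + 1.427500)/2 = 1.391250
  f(c_4) = f(1.391250) = -0.036043
  f(a) × f(c) ≥ 0, new interval: [1.391250, 1.427500]
Iteration 5:
  c_5 = (1.391250 + 1.427500)/2 = 1.409375
  f(c_5) = f(1.409375) = 0.126788
  f(a) × f(c) < 0, new interval: [1.391250, 1.409375]
Iteration 6:
  c_6 = (1.391250 + 1.409375)/2 = 1.400312
  f(c_6) = f(1.400312) = 0.044406
  f(a) × f(c) < 0, new interval: [1.391250, 1.400312]

After 6 iteration(s), the approximation is c_6 = 1.400312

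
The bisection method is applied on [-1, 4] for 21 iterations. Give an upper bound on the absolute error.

Bisection error bound: |error| ≤ (b-a)/2^n
|error| ≤ (4 - (-1))/2^21 = 5/2^21
|error| ≤ 0.0000023842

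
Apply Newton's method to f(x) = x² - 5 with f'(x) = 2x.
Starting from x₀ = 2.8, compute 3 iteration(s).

f(x) = x² - 5
f'(x) = 2x
x₀ = 2.8

Newton-Raphson formula: x_{n+1} = x_n - f(x_n)/f'(x_n)

Iteration 1:
  f(2.800000) = 2.840000
  f'(2.800000) = 5.600000
  x_1 = 2.800000 - 2.840000/5.600000 = 2.292857
Iteration 2:
  f(2.292857) = 0.257194
  f'(2.292857) = 4.585714
  x_2 = 2.292857 - 0.257194/4.585714 = 2.236771
Iteration 3:
  f(2.236771) = 0.003146
  f'(2.236771) = 4.473543
  x_3 = 2.236771 - 0.003146/4.473543 = 2.236068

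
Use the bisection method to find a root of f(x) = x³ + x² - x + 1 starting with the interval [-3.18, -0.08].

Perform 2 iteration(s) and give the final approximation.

f(x) = x³ + x² - x + 1
Initial interval: [-3.18, -0.08]

Iteration 1:
  c_1 = (-3.180000 + (-0.080000))/2 = -1.630000
  f(c_1) = f(-1.630000) = 0.956153
  f(a) × f(c) < 0, new interval: [-3.180000, -1.630000]
Iteration 2:
  c_2 = (-3.180000 + (-1.630000))/2 = -2.405000
  f(c_2) = f(-2.405000) = -4.721555
  f(a) × f(c) ≥ 0, new interval: [-2.405000, -1.630000]

After 2 iteration(s), the approximation is c_2 = -2.405000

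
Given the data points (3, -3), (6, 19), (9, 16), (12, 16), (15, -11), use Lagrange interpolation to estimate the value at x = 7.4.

Lagrange interpolation formula:
P(x) = Σ yᵢ × Lᵢ(x)
where Lᵢ(x) = Π_{j≠i} (x - xⱼ)/(xᵢ - xⱼ)

L_0(7.4) = (7.4 - 6)/(3 - 6) × (7.4 - 9)/(3 - 9) × (7.4 - 12)/(3 - 12) × (7.4 - 15)/(3 - 15) = -0.040283
L_1(7.4) = (7.4 - 3)/(6 - 3) × (7.4 - 9)/(6 - 9) × (7.4 - 12)/(6 - 12) × (7.4 - 15)/(6 - 15) = 0.506416
L_2(7.4) = (7.4 - 3)/(9 - 3) × (7.4 - 6)/(9 - 6) × (7.4 - 12)/(9 - 12) × (7.4 - 15)/(9 - 15) = 0.664672
L_3(7.4) = (7.4 - 3)/(12 - 3) × (7.4 - 6)/(12 - 6) × (7.4 - 9)/(12 - 9) × (7.4 - 15)/(12 - 15) = -0.154127
L_4(7.4) = (7.4 - 3)/(15 - 3) × (7.4 - 6)/(15 - 6) × (7.4 - 9)/(15 - 9) × (7.4 - 12)/(15 - 12) = 0.023322

P(7.4) = (-3)×L_0(7.4) + 19×L_1(7.4) + 16×L_2(7.4) + 16×L_3(7.4) + (-11)×L_4(7.4)
P(7.4) = 17.654940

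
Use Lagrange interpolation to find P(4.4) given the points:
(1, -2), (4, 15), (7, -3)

Lagrange interpolation formula:
P(x) = Σ yᵢ × Lᵢ(x)
where Lᵢ(x) = Π_{j≠i} (x - xⱼ)/(xᵢ - xⱼ)

L_0(4.4) = (4.4 - 4)/(1 - 4) × (4.4 - 7)/(1 - 7) = -0.057778
L_1(4.4) = (4.4 - 1)/(4 - 1) × (4.4 - 7)/(4 - 7) = 0.982222
L_2(4.4) = (4.4 - 1)/(7 - 1) × (4.4 - 4)/(7 - 4) = 0.075556

P(4.4) = (-2)×L_0(4.4) + 15×L_1(4.4) + (-3)×L_2(4.4)
P(4.4) = 14.622222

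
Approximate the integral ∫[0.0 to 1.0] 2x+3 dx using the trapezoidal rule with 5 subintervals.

f(x) = 2x+3
a = 0.0, b = 1.0, n = 5
h = (b - a)/n = 0.200000

Trapezoidal rule: (h/2)[f(x₀) + 2f(x₁) + 2f(x₂) + ... + f(xₙ)]

x_0 = 0.0000, f(x_0) = 3.000000, coefficient = 1
x_1 = 0.2000, f(x_1) = 3.400000, coefficient = 2
x_2 = 0.4000, f(x_2) = 3.800000, coefficient = 2
x_3 = 0.6000, f(x_3) = 4.200000, coefficient = 2
x_4 = 0.8000, f(x_4) = 4.600000, coefficient = 2
x_5 = 1.0000, f(x_5) = 5.000000, coefficient = 1

I ≈ (0.200000/2) × 40.000000 = 4.000000
Exact value: 4.000000
Error: 0.000000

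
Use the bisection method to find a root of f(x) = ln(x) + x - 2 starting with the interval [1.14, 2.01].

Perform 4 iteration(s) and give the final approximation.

f(x) = ln(x) + x - 2
Initial interval: [1.14, 2.01]

Iteration 1:
  c_1 = (1.140000 + 2.010000)/2 = 1.575000
  f(c_1) = f(1.575000) = 0.029255
  f(a) × f(c) < 0, new interval: [1.140000, 1.575000]
Iteration 2:
  c_2 = (1.140000 + 1.575000)/2 = 1.357500
  f(c_2) = f(1.357500) = -0.336855
  f(a) × f(c) ≥ 0, new interval: [1.357500, 1.575000]
Iteration 3:
  c_3 = (1.357500 + 1.575000)/2 = 1.466250
  f(c_3) = f(1.466250) = -0.151042
  f(a) × f(c) ≥ 0, new interval: [1.466250, 1.575000]
Iteration 4:
  c_4 = (1.466250 + 1.575000)/2 = 1.520625
  f(c_4) = f(1.520625) = -0.060254
  f(a) × f(c) ≥ 0, new interval: [1.520625, 1.575000]

After 4 iteration(s), the approximation is c_4 = 1.520625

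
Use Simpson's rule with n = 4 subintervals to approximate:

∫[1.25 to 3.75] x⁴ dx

f(x) = x⁴
a = 1.25, b = 3.75, n = 4
h = (b - a)/n = 0.625000

Simpson's rule: (h/3)[f(x₀) + 4f(x₁) + 2f(x₂) + ... + f(xₙ)]

x_0 = 1.2500, f(x_0) = 2.441406, coefficient = 1
x_1 = 1.8750, f(x_1) = 12.359619, coefficient = 4
x_2 = 2.5000, f(x_2) = 39.062500, coefficient = 2
x_3 = 3.1250, f(x_3) = 95.367432, coefficient = 4
x_4 = 3.7500, f(x_4) = 197.753906, coefficient = 1

I ≈ (0.625000/3) × 709.228516 = 147.755941
Exact value: 147.705078
Error: 0.050863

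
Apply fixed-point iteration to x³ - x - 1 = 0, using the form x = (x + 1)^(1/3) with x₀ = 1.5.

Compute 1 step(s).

Equation: x³ - x - 1 = 0
Fixed-point form: x = (x + 1)^(1/3)
x₀ = 1.5

x_1 = g(1.500000) = 1.357209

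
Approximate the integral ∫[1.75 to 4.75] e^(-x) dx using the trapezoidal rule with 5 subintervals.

f(x) = e^(-x)
a = 1.75, b = 4.75, n = 5
h = (b - a)/n = 0.600000

Trapezoidal rule: (h/2)[f(x₀) + 2f(x₁) + 2f(x₂) + ... + f(xₙ)]

x_0 = 1.7500, f(x_0) = 0.173774, coefficient = 1
x_1 = 2.3500, f(x_1) = 0.095369, coefficient = 2
x_2 = 2.9500, f(x_2) = 0.052340, coefficient = 2
x_3 = 3.5500, f(x_3) = 0.028725, coefficient = 2
x_4 = 4.1500, f(x_4) = 0.015764, coefficient = 2
x_5 = 4.7500, f(x_5) = 0.008652, coefficient = 1

I ≈ (0.600000/2) × 0.566821 = 0.170046
Exact value: 0.165122
Error: 0.004924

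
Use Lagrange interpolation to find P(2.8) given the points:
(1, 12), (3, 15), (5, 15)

Lagrange interpolation formula:
P(x) = Σ yᵢ × Lᵢ(x)
where Lᵢ(x) = Π_{j≠i} (x - xⱼ)/(xᵢ - xⱼ)

L_0(2.8) = (2.8 - 3)/(1 - 3) × (2.8 - 5)/(1 - 5) = 0.055000
L_1(2.8) = (2.8 - 1)/(3 - 1) × (2.8 - 5)/(3 - 5) = 0.990000
L_2(2.8) = (2.8 - 1)/(5 - 1) × (2.8 - 3)/(5 - 3) = -0.045000

P(2.8) = 12×L_0(2.8) + 15×L_1(2.8) + 15×L_2(2.8)
P(2.8) = 14.835000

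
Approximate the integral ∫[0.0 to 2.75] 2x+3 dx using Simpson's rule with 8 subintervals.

f(x) = 2x+3
a = 0.0, b = 2.75, n = 8
h = (b - a)/n = 0.343750

Simpson's rule: (h/3)[f(x₀) + 4f(x₁) + 2f(x₂) + ... + f(xₙ)]

x_0 = 0.0000, f(x_0) = 3.000000, coefficient = 1
x_1 = 0.3438, f(x_1) = 3.687500, coefficient = 4
x_2 = 0.6875, f(x_2) = 4.375000, coefficient = 2
x_3 = 1.0312, f(x_3) = 5.062500, coefficient = 4
x_4 = 1.3750, f(x_4) = 5.750000, coefficient = 2
x_5 = 1.7188, f(x_5) = 6.437500, coefficient = 4
x_6 = 2.0625, f(x_6) = 7.125000, coefficient = 2
x_7 = 2.4062, f(x_7) = 7.812500, coefficient = 4
x_8 = 2.7500, f(x_8) = 8.500000, coefficient = 1

I ≈ (0.343750/3) × 138.000000 = 15.812500
Exact value: 15.812500
Error: 0.000000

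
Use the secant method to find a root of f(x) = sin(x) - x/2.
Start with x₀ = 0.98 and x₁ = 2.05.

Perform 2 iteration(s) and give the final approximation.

f(x) = sin(x) - x/2
x₀ = 0.98, x₁ = 2.05

Secant formula: x_{n+1} = x_n - f(x_n)(x_n - x_{n-1})/(f(x_n) - f(x_{n-1}))

Iteration 1:
  f(0.980000) = 0.340497
  f(2.050000) = -0.137638
  x_2 = 2.050000 - (-0.137638)×(2.050000 - 0.980000)/(-0.137638 - 0.340497)
       = 1.741986
Iteration 2:
  f(2.050000) = -0.137638
  f(1.741986) = 0.114390
  x_3 = 1.741986 - 0.114390×(1.741986 - 2.050000)/(0.114390 - (-0.137638))
       = 1.881787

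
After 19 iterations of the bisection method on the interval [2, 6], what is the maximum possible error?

Bisection error bound: |error| ≤ (b-a)/2^n
|error| ≤ (6 - 2)/2^19 = 4/2^19
|error| ≤ 0.0000076294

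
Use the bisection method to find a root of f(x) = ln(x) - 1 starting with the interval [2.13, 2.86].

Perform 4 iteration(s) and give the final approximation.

f(x) = ln(x) - 1
Initial interval: [2.13, 2.86]

Iteration 1:
  c_1 = (2.130000 + 2.860000)/2 = 2.495000
  f(c_1) = f(2.495000) = -0.085711
  f(a) × f(c) ≥ 0, new interval: [2.495000, 2.860000]
Iteration 2:
  c_2 = (2.495000 + 2.860000)/2 = 2.677500
  f(c_2) = f(2.677500) = -0.015116
  f(a) × f(c) ≥ 0, new interval: [2.677500, 2.860000]
Iteration 3:
  c_3 = (2.677500 + 2.860000)/2 = 2.768750
  f(c_3) = f(2.768750) = 0.018396
  f(a) × f(c) < 0, new interval: [2.677500, 2.768750]
Iteration 4:
  c_4 = (2.677500 + 2.768750)/2 = 2.723125
  f(c_4) = f(2.723125) = 0.001780
  f(a) × f(c) < 0, new interval: [2.677500, 2.723125]

After 4 iteration(s), the approximation is c_4 = 2.723125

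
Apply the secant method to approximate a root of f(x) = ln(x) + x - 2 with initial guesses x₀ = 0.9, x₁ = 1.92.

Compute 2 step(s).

f(x) = ln(x) + x - 2
x₀ = 0.9, x₁ = 1.92

Secant formula: x_{n+1} = x_n - f(x_n)(x_n - x_{n-1})/(f(x_n) - f(x_{n-1}))

Iteration 1:
  f(0.900000) = -1.205361
  f(1.920000) = 0.572325
  x_2 = 1.920000 - 0.572325×(1.920000 - 0.900000)/(0.572325 - (-1.205361))
       = 1.591611
Iteration 2:
  f(1.920000) = 0.572325
  f(1.591611) = 0.056358
  x_3 = 1.591611 - 0.056358×(1.591611 - 1.920000)/(0.056358 - 0.572325)
       = 1.555742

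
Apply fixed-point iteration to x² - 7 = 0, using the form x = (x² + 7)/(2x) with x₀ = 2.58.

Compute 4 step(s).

Equation: x² - 7 = 0
Fixed-point form: x = (x² + 7)/(2x)
x₀ = 2.58

x_1 = g(2.580000) = 2.646589
x_2 = g(2.646589) = 2.645751
x_3 = g(2.645751) = 2.645751
x_4 = g(2.645751) = 2.645751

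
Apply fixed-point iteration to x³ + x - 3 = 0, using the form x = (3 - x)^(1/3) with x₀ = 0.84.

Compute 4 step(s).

Equation: x³ + x - 3 = 0
Fixed-point form: x = (3 - x)^(1/3)
x₀ = 0.84

x_1 = g(0.840000) = 1.292661
x_2 = g(1.292661) = 1.195198
x_3 = g(1.195198) = 1.217521
x_4 = g(1.217521) = 1.212481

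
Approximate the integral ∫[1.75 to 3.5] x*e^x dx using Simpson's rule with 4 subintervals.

f(x) = x*e^x
a = 1.75, b = 3.5, n = 4
h = (b - a)/n = 0.437500

Simpson's rule: (h/3)[f(x₀) + 4f(x₁) + 2f(x₂) + ... + f(xₙ)]

x_0 = 1.7500, f(x_0) = 10.070555, coefficient = 1
x_1 = 2.1875, f(x_1) = 19.496975, coefficient = 4
x_2 = 2.6250, f(x_2) = 36.237007, coefficient = 2
x_3 = 3.0625, f(x_3) = 65.479137, coefficient = 4
x_4 = 3.5000, f(x_4) = 115.904082, coefficient = 1

I ≈ (0.437500/3) × 538.353101 = 78.509827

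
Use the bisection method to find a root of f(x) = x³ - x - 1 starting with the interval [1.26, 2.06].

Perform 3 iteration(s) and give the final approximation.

f(x) = x³ - x - 1
Initial interval: [1.26, 2.06]

Iteration 1:
  c_1 = (1.260000 + 2.060000)/2 = 1.660000
  f(c_1) = f(1.660000) = 1.914296
  f(a) × f(c) < 0, new interval: [1.260000, 1.660000]
Iteration 2:
  c_2 = (1.260000 + 1.660000)/2 = 1.460000
  f(c_2) = f(1.460000) = 0.652136
  f(a) × f(c) < 0, new interval: [1.260000, 1.460000]
Iteration 3:
  c_3 = (1.260000 + 1.460000)/2 = 1.360000
  f(c_3) = f(1.360000) = 0.155456
  f(a) × f(c) < 0, new interval: [1.260000, 1.360000]

After 3 iteration(s), the approximation is c_3 = 1.360000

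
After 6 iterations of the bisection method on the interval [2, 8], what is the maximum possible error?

Bisection error bound: |error| ≤ (b-a)/2^n
|error| ≤ (8 - 2)/2^6 = 6/2^6
|error| ≤ 0.0937500000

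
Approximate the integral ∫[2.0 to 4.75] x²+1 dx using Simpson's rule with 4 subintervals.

f(x) = x²+1
a = 2.0, b = 4.75, n = 4
h = (b - a)/n = 0.687500

Simpson's rule: (h/3)[f(x₀) + 4f(x₁) + 2f(x₂) + ... + f(xₙ)]

x_0 = 2.0000, f(x_0) = 5.000000, coefficient = 1
x_1 = 2.6875, f(x_1) = 8.222656, coefficient = 4
x_2 = 3.3750, f(x_2) = 12.390625, coefficient = 2
x_3 = 4.0625, f(x_3) = 17.503906, coefficient = 4
x_4 = 4.7500, f(x_4) = 23.562500, coefficient = 1

I ≈ (0.687500/3) × 156.250000 = 35.807292
Exact value: 35.807292
Error: 0.000000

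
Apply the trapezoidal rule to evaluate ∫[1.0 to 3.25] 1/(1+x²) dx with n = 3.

f(x) = 1/(1+x²)
a = 1.0, b = 3.25, n = 3
h = (b - a)/n = 0.750000

Trapezoidal rule: (h/2)[f(x₀) + 2f(x₁) + 2f(x₂) + ... + f(xₙ)]

x_0 = 1.0000, f(x_0) = 0.500000, coefficient = 1
x_1 = 1.7500, f(x_1) = 0.246154, coefficient = 2
x_2 = 2.5000, f(x_2) = 0.137931, coefficient = 2
x_3 = 3.2500, f(x_3) = 0.086486, coefficient = 1

I ≈ (0.750000/2) × 1.354656 = 0.507996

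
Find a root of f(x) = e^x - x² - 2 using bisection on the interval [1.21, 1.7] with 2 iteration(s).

f(x) = e^x - x² - 2
Initial interval: [1.21, 1.7]

Iteration 1:
  c_1 = (1.210000 + 1.700000)/2 = 1.455000
  f(c_1) = f(1.455000) = 0.167458
  f(a) × f(c) < 0, new interval: [1.210000, 1.455000]
Iteration 2:
  c_2 = (1.210000 + 1.455000)/2 = 1.332500
  f(c_2) = f(1.332500) = 0.014952
  f(a) × f(c) < 0, new interval: [1.210000, 1.332500]

After 2 iteration(s), the approximation is c_2 = 1.332500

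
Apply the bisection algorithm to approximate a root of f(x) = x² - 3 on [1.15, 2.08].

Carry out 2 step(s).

f(x) = x² - 3
Initial interval: [1.15, 2.08]

Iteration 1:
  c_1 = (1.150000 + 2.080000)/2 = 1.615000
  f(c_1) = f(1.615000) = -0.391775
  f(a) × f(c) ≥ 0, new interval: [1.615000, 2.080000]
Iteration 2:
  c_2 = (1.615000 + 2.080000)/2 = 1.847500
  f(c_2) = f(1.847500) = 0.413256
  f(a) × f(c) < 0, new interval: [1.615000, 1.847500]

After 2 iteration(s), the approximation is c_2 = 1.847500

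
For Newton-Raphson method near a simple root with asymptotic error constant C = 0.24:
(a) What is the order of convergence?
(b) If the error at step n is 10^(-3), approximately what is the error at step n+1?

(a) Newton-Raphson has quadratic (order 2) convergence near simple roots.
    This means |e_{n+1}| ≈ C|e_n|².

(b) With |e_n| = 10^(-3) and C = 0.24:
    |e_{n+1}| ≈ 0.24 × (10^(-3))² = 0.24 × 10^(-6)

(a) 2 (quadratic); (b) |e_{n+1}| ≈ 2.400e-07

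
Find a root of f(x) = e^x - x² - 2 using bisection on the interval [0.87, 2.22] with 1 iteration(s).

f(x) = e^x - x² - 2
Initial interval: [0.87, 2.22]

Iteration 1:
  c_1 = (0.870000 + 2.220000)/2 = 1.545000
  f(c_1) = f(1.545000) = 0.300947
  f(a) × f(c) < 0, new interval: [0.870000, 1.545000]

After 1 iteration(s), the approximation is c_1 = 1.545000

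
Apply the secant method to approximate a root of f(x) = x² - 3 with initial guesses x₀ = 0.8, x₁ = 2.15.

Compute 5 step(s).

f(x) = x² - 3
x₀ = 0.8, x₁ = 2.15

Secant formula: x_{n+1} = x_n - f(x_n)(x_n - x_{n-1})/(f(x_n) - f(x_{n-1}))

Iteration 1:
  f(0.800000) = -2.360000
  f(2.150000) = 1.622500
  x_2 = 2.150000 - 1.622500×(2.150000 - 0.800000)/(1.622500 - (-2.360000))
       = 1.600000
Iteration 2:
  f(2.150000) = 1.622500
  f(1.600000) = -0.440000
  x_3 = 1.600000 - (-0.440000)×(1.600000 - 2.150000)/(-0.440000 - 1.622500)
       = 1.717333
Iteration 3:
  f(1.600000) = -0.440000
  f(1.717333) = -0.050766
  x_4 = 1.717333 - (-0.050766)×(1.717333 - 1.600000)/(-0.050766 - (-0.440000))
       = 1.732637
Iteration 4:
  f(1.717333) = -0.050766
  f(1.732637) = 0.002030
  x_5 = 1.732637 - 0.002030×(1.732637 - 1.717333)/(0.002030 - (-0.050766))
       = 1.732048
Iteration 5:
  f(1.732637) = 0.002030
  f(1.732048) = -0.000009
  x_6 = 1.732048 - (-0.000009)×(1.732048 - 1.732637)/(-0.000009 - 0.002030)
       = 1.732051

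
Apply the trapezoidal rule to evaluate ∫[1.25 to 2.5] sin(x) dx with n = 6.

f(x) = sin(x)
a = 1.25, b = 2.5, n = 6
h = (b - a)/n = 0.208333

Trapezoidal rule: (h/2)[f(x₀) + 2f(x₁) + 2f(x₂) + ... + f(xₙ)]

x_0 = 1.2500, f(x_0) = 0.948985, coefficient = 1
x_1 = 1.4583, f(x_1) = 0.993683, coefficient = 2
x_2 = 1.6667, f(x_2) = 0.995408, coefficient = 2
x_3 = 1.8750, f(x_3) = 0.954086, coefficient = 2
x_4 = 2.0833, f(x_4) = 0.871503, coefficient = 2
x_5 = 2.2917, f(x_5) = 0.751232, coefficient = 2
x_6 = 2.5000, f(x_6) = 0.598472, coefficient = 1

I ≈ (0.208333/2) × 10.679279 = 1.112425
Exact value: 1.116466
Error: 0.004041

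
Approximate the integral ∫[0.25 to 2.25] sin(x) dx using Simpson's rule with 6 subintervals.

f(x) = sin(x)
a = 0.25, b = 2.25, n = 6
h = (b - a)/n = 0.333333

Simpson's rule: (h/3)[f(x₀) + 4f(x₁) + 2f(x₂) + ... + f(xₙ)]

x_0 = 0.2500, f(x_0) = 0.247404, coefficient = 1
x_1 = 0.5833, f(x_1) = 0.550809, coefficient = 4
x_2 = 0.9167, f(x_2) = 0.793578, coefficient = 2
x_3 = 1.2500, f(x_3) = 0.948985, coefficient = 4
x_4 = 1.5833, f(x_4) = 0.999921, coefficient = 2
x_5 = 1.9167, f(x_5) = 0.940781, coefficient = 4
x_6 = 2.2500, f(x_6) = 0.778073, coefficient = 1

I ≈ (0.333333/3) × 14.374773 = 1.597197
Exact value: 1.597086
Error: 0.000111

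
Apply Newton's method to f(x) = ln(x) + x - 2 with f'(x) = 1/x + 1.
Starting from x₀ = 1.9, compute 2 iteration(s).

f(x) = ln(x) + x - 2
f'(x) = 1/x + 1
x₀ = 1.9

Newton-Raphson formula: x_{n+1} = x_n - f(x_n)/f'(x_n)

Iteration 1:
  f(1.900000) = 0.541854
  f'(1.900000) = 1.526316
  x_1 = 1.900000 - 0.541854/1.526316 = 1.544992
Iteration 2:
  f(1.544992) = -0.019989
  f'(1.544992) = 1.647252
  x_2 = 1.544992 - (-0.019989)/1.647252 = 1.557127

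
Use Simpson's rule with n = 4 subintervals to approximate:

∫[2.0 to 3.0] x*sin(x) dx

f(x) = x*sin(x)
a = 2.0, b = 3.0, n = 4
h = (b - a)/n = 0.250000

Simpson's rule: (h/3)[f(x₀) + 4f(x₁) + 2f(x₂) + ... + f(xₙ)]

x_0 = 2.0000, f(x_0) = 1.818595, coefficient = 1
x_1 = 2.2500, f(x_1) = 1.750665, coefficient = 4
x_2 = 2.5000, f(x_2) = 1.496180, coefficient = 2
x_3 = 2.7500, f(x_3) = 1.049568, coefficient = 4
x_4 = 3.0000, f(x_4) = 0.423360, coefficient = 1

I ≈ (0.250000/3) × 16.435245 = 1.369604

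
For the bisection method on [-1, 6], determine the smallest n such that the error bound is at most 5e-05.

We need (b-a)/2^n ≤ 5e-05
(6 - (-1))/2^n ≤ 5e-05
7/2^n ≤ 5e-05
2^n ≥ 140000
n ≥ log₂(140000) = 17.10
n ≥ 18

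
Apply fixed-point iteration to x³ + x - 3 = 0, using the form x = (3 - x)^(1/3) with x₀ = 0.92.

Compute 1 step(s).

Equation: x³ + x - 3 = 0
Fixed-point form: x = (3 - x)^(1/3)
x₀ = 0.92

x_1 = g(0.920000) = 1.276501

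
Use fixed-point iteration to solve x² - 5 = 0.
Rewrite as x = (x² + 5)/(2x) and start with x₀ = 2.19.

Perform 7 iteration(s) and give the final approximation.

Equation: x² - 5 = 0
Fixed-point form: x = (x² + 5)/(2x)
x₀ = 2.19

x_1 = g(2.190000) = 2.236553
x_2 = g(2.236553) = 2.236068
x_3 = g(2.236068) = 2.236068
x_4 = g(2.236068) = 2.236068
x_5 = g(2.236068) = 2.236068
x_6 = g(2.236068) = 2.236068
x_7 = g(2.236068) = 2.236068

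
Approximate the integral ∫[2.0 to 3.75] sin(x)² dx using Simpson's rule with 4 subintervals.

f(x) = sin(x)²
a = 2.0, b = 3.75, n = 4
h = (b - a)/n = 0.437500

Simpson's rule: (h/3)[f(x₀) + 4f(x₁) + 2f(x₂) + ... + f(xₙ)]

x_0 = 2.0000, f(x_0) = 0.826822, coefficient = 1
x_1 = 2.4375, f(x_1) = 0.419052, coefficient = 4
x_2 = 2.8750, f(x_2) = 0.069404, coefficient = 2
x_3 = 3.3125, f(x_3) = 0.028926, coefficient = 4
x_4 = 3.7500, f(x_4) = 0.326682, coefficient = 1

I ≈ (0.437500/3) × 3.084225 = 0.449783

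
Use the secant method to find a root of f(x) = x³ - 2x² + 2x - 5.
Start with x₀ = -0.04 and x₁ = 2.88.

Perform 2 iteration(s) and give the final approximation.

f(x) = x³ - 2x² + 2x - 5
x₀ = -0.04, x₁ = 2.88

Secant formula: x_{n+1} = x_n - f(x_n)(x_n - x_{n-1})/(f(x_n) - f(x_{n-1}))

Iteration 1:
  f(-0.040000) = -5.083264
  f(2.880000) = 8.059072
  x_2 = 2.880000 - 8.059072×(2.880000 - (-0.040000))/(8.059072 - (-5.083264))
       = 1.089413
Iteration 2:
  f(2.880000) = 8.059072
  f(1.089413) = -3.901877
  x_3 = 1.089413 - (-3.901877)×(1.089413 - 2.880000)/(-3.901877 - 8.059072)
       = 1.673535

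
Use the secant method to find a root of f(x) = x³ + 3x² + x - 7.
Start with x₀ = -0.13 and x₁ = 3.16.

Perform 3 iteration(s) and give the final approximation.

f(x) = x³ + 3x² + x - 7
x₀ = -0.13, x₁ = 3.16

Secant formula: x_{n+1} = x_n - f(x_n)(x_n - x_{n-1})/(f(x_n) - f(x_{n-1}))

Iteration 1:
  f(-0.130000) = -7.081497
  f(3.160000) = 57.671296
  x_2 = 3.160000 - 57.671296×(3.160000 - (-0.130000))/(57.671296 - (-7.081497))
       = 0.229801
Iteration 2:
  f(3.160000) = 57.671296
  f(0.229801) = -6.599638
  x_3 = 0.229801 - (-6.599638)×(0.229801 - 3.160000)/(-6.599638 - 57.671296)
       = 0.530688
Iteration 3:
  f(0.229801) = -6.599638
  f(0.530688) = -5.474968
  x_4 = 0.530688 - (-5.474968)×(0.530688 - 0.229801)/(-5.474968 - (-6.599638))
       = 1.995422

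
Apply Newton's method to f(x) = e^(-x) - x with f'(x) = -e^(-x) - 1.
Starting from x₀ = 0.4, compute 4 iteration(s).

f(x) = e^(-x) - x
f'(x) = -e^(-x) - 1
x₀ = 0.4

Newton-Raphson formula: x_{n+1} = x_n - f(x_n)/f'(x_n)

Iteration 1:
  f(0.400000) = 0.270320
  f'(0.400000) = -1.670320
  x_1 = 0.400000 - 0.270320/(-1.670320) = 0.561837
Iteration 2:
  f(0.561837) = 0.008323
  f'(0.561837) = -1.570161
  x_2 = 0.561837 - 0.008323/(-1.570161) = 0.567138
Iteration 3:
  f(0.567138) = 0.000008
  f'(0.567138) = -1.567146
  x_3 = 0.567138 - 0.000008/(-1.567146) = 0.567143
Iteration 4:
  f(0.567143) = 0.000000
  f'(0.567143) = -1.567143
  x_4 = 0.567143 - 0.000000/(-1.567143) = 0.567143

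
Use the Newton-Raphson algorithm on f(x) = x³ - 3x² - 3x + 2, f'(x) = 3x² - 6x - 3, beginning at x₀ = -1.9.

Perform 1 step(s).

f(x) = x³ - 3x² - 3x + 2
f'(x) = 3x² - 6x - 3
x₀ = -1.9

Newton-Raphson formula: x_{n+1} = x_n - f(x_n)/f'(x_n)

Iteration 1:
  f(-1.900000) = -9.989000
  f'(-1.900000) = 19.230000
  x_1 = -1.900000 - (-9.989000)/19.230000 = -1.380551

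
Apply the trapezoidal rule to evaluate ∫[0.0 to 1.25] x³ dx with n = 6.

f(x) = x³
a = 0.0, b = 1.25, n = 6
h = (b - a)/n = 0.208333

Trapezoidal rule: (h/2)[f(x₀) + 2f(x₁) + 2f(x₂) + ... + f(xₙ)]

x_0 = 0.0000, f(x_0) = 0.000000, coefficient = 1
x_1 = 0.2083, f(x_1) = 0.009042, coefficient = 2
x_2 = 0.4167, f(x_2) = 0.072338, coefficient = 2
x_3 = 0.6250, f(x_3) = 0.244141, coefficient = 2
x_4 = 0.8333, f(x_4) = 0.578704, coefficient = 2
x_5 = 1.0417, f(x_5) = 1.130281, coefficient = 2
x_6 = 1.2500, f(x_6) = 1.953125, coefficient = 1

I ≈ (0.208333/2) × 6.022135 = 0.627306
Exact value: 0.610352
Error: 0.016954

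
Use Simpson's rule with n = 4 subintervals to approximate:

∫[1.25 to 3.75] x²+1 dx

f(x) = x²+1
a = 1.25, b = 3.75, n = 4
h = (b - a)/n = 0.625000

Simpson's rule: (h/3)[f(x₀) + 4f(x₁) + 2f(x₂) + ... + f(xₙ)]

x_0 = 1.2500, f(x_0) = 2.562500, coefficient = 1
x_1 = 1.8750, f(x_1) = 4.515625, coefficient = 4
x_2 = 2.5000, f(x_2) = 7.250000, coefficient = 2
x_3 = 3.1250, f(x_3) = 10.765625, coefficient = 4
x_4 = 3.7500, f(x_4) = 15.062500, coefficient = 1

I ≈ (0.625000/3) × 93.250000 = 19.427083
Exact value: 19.427083
Error: 0.000000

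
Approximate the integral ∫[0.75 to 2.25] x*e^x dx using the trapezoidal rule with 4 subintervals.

f(x) = x*e^x
a = 0.75, b = 2.25, n = 4
h = (b - a)/n = 0.375000

Trapezoidal rule: (h/2)[f(x₀) + 2f(x₁) + 2f(x₂) + ... + f(xₙ)]

x_0 = 0.7500, f(x_0) = 1.587750, coefficient = 1
x_1 = 1.1250, f(x_1) = 3.465244, coefficient = 2
x_2 = 1.5000, f(x_2) = 6.722534, coefficient = 2
x_3 = 1.8750, f(x_3) = 12.226536, coefficient = 2
x_4 = 2.2500, f(x_4) = 21.347406, coefficient = 1

I ≈ (0.375000/2) × 67.763782 = 12.705709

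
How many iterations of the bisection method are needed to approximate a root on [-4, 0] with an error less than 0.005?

We need (b-a)/2^n ≤ 0.005
(0 - (-4))/2^n ≤ 0.005
4/2^n ≤ 0.005
2^n ≥ 800
n ≥ log₂(800) = 9.64
n ≥ 10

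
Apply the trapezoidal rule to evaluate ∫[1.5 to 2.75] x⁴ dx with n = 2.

f(x) = x⁴
a = 1.5, b = 2.75, n = 2
h = (b - a)/n = 0.625000

Trapezoidal rule: (h/2)[f(x₀) + 2f(x₁) + 2f(x₂) + ... + f(xₙ)]

x_0 = 1.5000, f(x_0) = 5.062500, coefficient = 1
x_1 = 2.1250, f(x_1) = 20.390869, coefficient = 2
x_2 = 2.7500, f(x_2) = 57.191406, coefficient = 1

I ≈ (0.625000/2) × 103.035645 = 32.198639
Exact value: 29.936523
Error: 2.262115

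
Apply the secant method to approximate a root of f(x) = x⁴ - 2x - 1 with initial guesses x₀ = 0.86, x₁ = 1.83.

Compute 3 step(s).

f(x) = x⁴ - 2x - 1
x₀ = 0.86, x₁ = 1.83

Secant formula: x_{n+1} = x_n - f(x_n)(x_n - x_{n-1})/(f(x_n) - f(x_{n-1}))

Iteration 1:
  f(0.860000) = -2.172992
  f(1.830000) = 6.555131
  x_2 = 1.830000 - 6.555131×(1.830000 - 0.860000)/(6.555131 - (-2.172992))
       = 1.101495
Iteration 2:
  f(1.830000) = 6.555131
  f(1.101495) = -1.730913
  x_3 = 1.101495 - (-1.730913)×(1.101495 - 1.830000)/(-1.730913 - 6.555131)
       = 1.253676
Iteration 3:
  f(1.101495) = -1.730913
  f(1.253676) = -1.037098
  x_4 = 1.253676 - (-1.037098)×(1.253676 - 1.101495)/(-1.037098 - (-1.730913))
       = 1.481153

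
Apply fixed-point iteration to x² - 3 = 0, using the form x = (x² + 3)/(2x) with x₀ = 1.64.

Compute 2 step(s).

Equation: x² - 3 = 0
Fixed-point form: x = (x² + 3)/(2x)
x₀ = 1.64

x_1 = g(1.640000) = 1.734634
x_2 = g(1.734634) = 1.732053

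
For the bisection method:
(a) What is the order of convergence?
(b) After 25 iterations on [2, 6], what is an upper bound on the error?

(a) Bisection has linear (order 1) convergence; the error is halved each step.

(b) Error bound = (b-a)/2^n = (6 - 2)/2^{25}
    = 4/2^{25}

(a) 1 (linear); (b) error ≤ 1.19e-07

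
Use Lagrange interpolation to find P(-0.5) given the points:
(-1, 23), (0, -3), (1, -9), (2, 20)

Lagrange interpolation formula:
P(x) = Σ yᵢ × Lᵢ(x)
where Lᵢ(x) = Π_{j≠i} (x - xⱼ)/(xᵢ - xⱼ)

L_0(-0.5) = (-0.5 - 0)/(-1 - 0) × (-0.5 - 1)/(-1 - 1) × (-0.5 - 2)/(-1 - 2) = 0.312500
L_1(-0.5) = (-0.5 - (-1))/(0 - (-1)) × (-0.5 - 1)/(0 - 1) × (-0.5 - 2)/(0 - 2) = 0.937500
L_2(-0.5) = (-0.5 - (-1))/(1 - (-1)) × (-0.5 - 0)/(1 - 0) × (-0.5 - 2)/(1 - 2) = -0.312500
L_3(-0.5) = (-0.5 - (-1))/(2 - (-1)) × (-0.5 - 0)/(2 - 0) × (-0.5 - 1)/(2 - 1) = 0.062500

P(-0.5) = 23×L_0(-0.5) + (-3)×L_1(-0.5) + (-9)×L_2(-0.5) + 20×L_3(-0.5)
P(-0.5) = 8.437500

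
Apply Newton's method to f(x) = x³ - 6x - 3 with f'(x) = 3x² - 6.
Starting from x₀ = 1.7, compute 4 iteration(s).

f(x) = x³ - 6x - 3
f'(x) = 3x² - 6
x₀ = 1.7

Newton-Raphson formula: x_{n+1} = x_n - f(x_n)/f'(x_n)

Iteration 1:
  f(1.700000) = -8.287000
  f'(1.700000) = 2.670000
  x_1 = 1.700000 - (-8.287000)/2.670000 = 4.803745
Iteration 2:
  f(4.803745) = 79.028607
  f'(4.803745) = 63.227907
  x_2 = 4.803745 - 79.028607/63.227907 = 3.553845
Iteration 3:
  f(3.553845) = 20.561320
  f'(3.553845) = 31.889434
  x_3 = 3.553845 - 20.561320/31.889434 = 2.909076
Iteration 4:
  f(2.909076) = 4.164241
  f'(2.909076) = 19.388162
  x_4 = 2.909076 - 4.164241/19.388162 = 2.694293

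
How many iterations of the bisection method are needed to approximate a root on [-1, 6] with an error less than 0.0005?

We need (b-a)/2^n ≤ 0.0005
(6 - (-1))/2^n ≤ 0.0005
7/2^n ≤ 0.0005
2^n ≥ 14000
n ≥ log₂(14000) = 13.77
n ≥ 14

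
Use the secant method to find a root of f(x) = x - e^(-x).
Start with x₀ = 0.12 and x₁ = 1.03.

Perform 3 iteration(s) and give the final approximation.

f(x) = x - e^(-x)
x₀ = 0.12, x₁ = 1.03

Secant formula: x_{n+1} = x_n - f(x_n)(x_n - x_{n-1})/(f(x_n) - f(x_{n-1}))

Iteration 1:
  f(0.120000) = -0.766920
  f(1.030000) = 0.672993
  x_2 = 1.030000 - 0.672993×(1.030000 - 0.120000)/(0.672993 - (-0.766920))
       = 0.604680
Iteration 2:
  f(1.030000) = 0.672993
  f(0.604680) = 0.058431
  x_3 = 0.604680 - 0.058431×(0.604680 - 1.030000)/(0.058431 - 0.672993)
       = 0.564242
Iteration 3:
  f(0.604680) = 0.058431
  f(0.564242) = -0.004549
  x_4 = 0.564242 - (-0.004549)×(0.564242 - 0.604680)/(-0.004549 - 0.058431)
       = 0.567163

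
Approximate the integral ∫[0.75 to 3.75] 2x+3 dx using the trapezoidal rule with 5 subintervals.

f(x) = 2x+3
a = 0.75, b = 3.75, n = 5
h = (b - a)/n = 0.600000

Trapezoidal rule: (h/2)[f(x₀) + 2f(x₁) + 2f(x₂) + ... + f(xₙ)]

x_0 = 0.7500, f(x_0) = 4.500000, coefficient = 1
x_1 = 1.3500, f(x_1) = 5.700000, coefficient = 2
x_2 = 1.9500, f(x_2) = 6.900000, coefficient = 2
x_3 = 2.5500, f(x_3) = 8.100000, coefficient = 2
x_4 = 3.1500, f(x_4) = 9.300000, coefficient = 2
x_5 = 3.7500, f(x_5) = 10.500000, coefficient = 1

I ≈ (0.600000/2) × 75.000000 = 22.500000
Exact value: 22.500000
Error: 0.000000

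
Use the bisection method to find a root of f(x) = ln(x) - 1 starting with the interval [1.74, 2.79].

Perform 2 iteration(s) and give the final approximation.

f(x) = ln(x) - 1
Initial interval: [1.74, 2.79]

Iteration 1:
  c_1 = (1.740000 + 2.790000)/2 = 2.265000
  f(c_1) = f(2.265000) = -0.182425
  f(a) × f(c) ≥ 0, new interval: [2.265000, 2.790000]
Iteration 2:
  c_2 = (2.265000 + 2.790000)/2 = 2.527500
  f(c_2) = f(2.527500) = -0.072769
  f(a) × f(c) ≥ 0, new interval: [2.527500, 2.790000]

After 2 iteration(s), the approximation is c_2 = 2.527500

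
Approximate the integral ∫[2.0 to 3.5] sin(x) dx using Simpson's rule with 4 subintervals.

f(x) = sin(x)
a = 2.0, b = 3.5, n = 4
h = (b - a)/n = 0.375000

Simpson's rule: (h/3)[f(x₀) + 4f(x₁) + 2f(x₂) + ... + f(xₙ)]

x_0 = 2.0000, f(x_0) = 0.909297, coefficient = 1
x_1 = 2.3750, f(x_1) = 0.693685, coefficient = 4
x_2 = 2.7500, f(x_2) = 0.381661, coefficient = 2
x_3 = 3.1250, f(x_3) = 0.016592, coefficient = 4
x_4 = 3.5000, f(x_4) = -0.350783, coefficient = 1

I ≈ (0.375000/3) × 4.162944 = 0.520368
Exact value: 0.520310
Error: 0.000058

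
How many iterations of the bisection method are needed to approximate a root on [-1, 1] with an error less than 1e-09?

We need (b-a)/2^n ≤ 1e-09
(1 - (-1))/2^n ≤ 1e-09
2/2^n ≤ 1e-09
2^n ≥ 2000000000
n ≥ log₂(2000000000) = 30.90
n ≥ 31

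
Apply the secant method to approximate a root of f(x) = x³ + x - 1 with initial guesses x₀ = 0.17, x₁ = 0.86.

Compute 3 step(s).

f(x) = x³ + x - 1
x₀ = 0.17, x₁ = 0.86

Secant formula: x_{n+1} = x_n - f(x_n)(x_n - x_{n-1})/(f(x_n) - f(x_{n-1}))

Iteration 1:
  f(0.170000) = -0.825087
  f(0.860000) = 0.496056
  x_2 = 0.860000 - 0.496056×(0.860000 - 0.170000)/(0.496056 - (-0.825087))
       = 0.600922
Iteration 2:
  f(0.860000) = 0.496056
  f(0.600922) = -0.182080
  x_3 = 0.600922 - (-0.182080)×(0.600922 - 0.860000)/(-0.182080 - 0.496056)
       = 0.670485
Iteration 3:
  f(0.600922) = -0.182080
  f(0.670485) = -0.028099
  x_4 = 0.670485 - (-0.028099)×(0.670485 - 0.600922)/(-0.028099 - (-0.182080))
       = 0.683179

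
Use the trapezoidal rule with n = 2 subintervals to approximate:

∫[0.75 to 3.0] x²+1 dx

f(x) = x²+1
a = 0.75, b = 3.0, n = 2
h = (b - a)/n = 1.125000

Trapezoidal rule: (h/2)[f(x₀) + 2f(x₁) + 2f(x₂) + ... + f(xₙ)]

x_0 = 0.7500, f(x_0) = 1.562500, coefficient = 1
x_1 = 1.8750, f(x_1) = 4.515625, coefficient = 2
x_2 = 3.0000, f(x_2) = 10.000000, coefficient = 1

I ≈ (1.125000/2) × 20.593750 = 11.583984
Exact value: 11.109375
Error: 0.474609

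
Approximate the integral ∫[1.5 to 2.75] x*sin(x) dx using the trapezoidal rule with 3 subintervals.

f(x) = x*sin(x)
a = 1.5, b = 2.75, n = 3
h = (b - a)/n = 0.416667

Trapezoidal rule: (h/2)[f(x₀) + 2f(x₁) + 2f(x₂) + ... + f(xₙ)]

x_0 = 1.5000, f(x_0) = 1.496242, coefficient = 1
x_1 = 1.9167, f(x_1) = 1.803163, coefficient = 2
x_2 = 2.3333, f(x_2) = 1.687200, coefficient = 2
x_3 = 2.7500, f(x_3) = 1.049568, coefficient = 1

I ≈ (0.416667/2) × 9.526537 = 1.984695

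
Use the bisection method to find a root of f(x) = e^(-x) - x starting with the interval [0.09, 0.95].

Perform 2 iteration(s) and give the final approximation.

f(x) = e^(-x) - x
Initial interval: [0.09, 0.95]

Iteration 1:
  c_1 = (0.090000 + 0.950000)/2 = 0.520000
  f(c_1) = f(0.520000) = 0.074521
  f(a) × f(c) ≥ 0, new interval: [0.520000, 0.950000]
Iteration 2:
  c_2 = (0.520000 + 0.950000)/2 = 0.735000
  f(c_2) = f(0.735000) = -0.255495
  f(a) × f(c) < 0, new interval: [0.520000, 0.735000]

After 2 iteration(s), the approximation is c_2 = 0.735000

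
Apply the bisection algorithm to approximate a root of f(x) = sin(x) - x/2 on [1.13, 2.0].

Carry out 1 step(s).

f(x) = sin(x) - x/2
Initial interval: [1.13, 2.0]

Iteration 1:
  c_1 = (1.130000 + 2.000000)/2 = 1.565000
  f(c_1) = f(1.565000) = 0.217483
  f(a) × f(c) ≥ 0, new interval: [1.565000, 2.000000]

After 1 iteration(s), the approximation is c_1 = 1.565000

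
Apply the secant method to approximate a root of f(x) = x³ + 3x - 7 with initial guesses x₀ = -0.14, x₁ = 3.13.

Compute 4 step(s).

f(x) = x³ + 3x - 7
x₀ = -0.14, x₁ = 3.13

Secant formula: x_{n+1} = x_n - f(x_n)(x_n - x_{n-1})/(f(x_n) - f(x_{n-1}))

Iteration 1:
  f(-0.140000) = -7.422744
  f(3.130000) = 33.054297
  x_2 = 3.130000 - 33.054297×(3.130000 - (-0.140000))/(33.054297 - (-7.422744))
       = 0.459658
Iteration 2:
  f(3.130000) = 33.054297
  f(0.459658) = -5.523908
  x_3 = 0.459658 - (-5.523908)×(0.459658 - 3.130000)/(-5.523908 - 33.054297)
       = 0.842017
Iteration 3:
  f(0.459658) = -5.523908
  f(0.842017) = -3.876966
  x_4 = 0.842017 - (-3.876966)×(0.842017 - 0.459658)/(-3.876966 - (-5.523908))
       = 1.742105
Iteration 4:
  f(0.842017) = -3.876966
  f(1.742105) = 3.513484
  x_5 = 1.742105 - 3.513484×(1.742105 - 0.842017)/(3.513484 - (-3.876966))
       = 1.314195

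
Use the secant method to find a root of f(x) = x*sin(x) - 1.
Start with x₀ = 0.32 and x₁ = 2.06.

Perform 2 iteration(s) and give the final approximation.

f(x) = x*sin(x) - 1
x₀ = 0.32, x₁ = 2.06

Secant formula: x_{n+1} = x_n - f(x_n)(x_n - x_{n-1})/(f(x_n) - f(x_{n-1}))

Iteration 1:
  f(0.320000) = -0.899339
  f(2.060000) = 0.818377
  x_2 = 2.060000 - 0.818377×(2.060000 - 0.320000)/(0.818377 - (-0.899339))
       = 1.231006
Iteration 2:
  f(2.060000) = 0.818377
  f(1.231006) = 0.160623
  x_3 = 1.231006 - 0.160623×(1.231006 - 2.060000)/(0.160623 - 0.818377)
       = 1.028567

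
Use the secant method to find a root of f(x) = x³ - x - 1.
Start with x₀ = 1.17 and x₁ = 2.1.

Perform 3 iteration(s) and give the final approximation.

f(x) = x³ - x - 1
x₀ = 1.17, x₁ = 2.1

Secant formula: x_{n+1} = x_n - f(x_n)(x_n - x_{n-1})/(f(x_n) - f(x_{n-1}))

Iteration 1:
  f(1.170000) = -0.568387
  f(2.100000) = 6.161000
  x_2 = 2.100000 - 6.161000×(2.100000 - 1.170000)/(6.161000 - (-0.568387))
       = 1.248551
Iteration 2:
  f(2.100000) = 6.161000
  f(1.248551) = -0.302210
  x_3 = 1.248551 - (-0.302210)×(1.248551 - 2.100000)/(-0.302210 - 6.161000)
       = 1.288364
Iteration 3:
  f(1.248551) = -0.302210
  f(1.288364) = -0.149834
  x_4 = 1.288364 - (-0.149834)×(1.288364 - 1.248551)/(-0.149834 - (-0.302210))
       = 1.327512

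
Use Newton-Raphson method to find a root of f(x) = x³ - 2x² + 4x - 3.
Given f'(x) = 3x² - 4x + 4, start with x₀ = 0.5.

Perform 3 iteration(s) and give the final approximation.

f(x) = x³ - 2x² + 4x - 3
f'(x) = 3x² - 4x + 4
x₀ = 0.5

Newton-Raphson formula: x_{n+1} = x_n - f(x_n)/f'(x_n)

Iteration 1:
  f(0.500000) = -1.375000
  f'(0.500000) = 2.750000
  x_1 = 0.500000 - (-1.375000)/2.750000 = 1.000000
Iteration 2:
  f(1.000000) = 0.000000
  f'(1.000000) = 3.000000
  x_2 = 1.000000 - 0.000000/3.000000 = 1.000000
Iteration 3:
  f(1.000000) = 0.000000
  f'(1.000000) = 3.000000
  x_3 = 1.000000 - 0.000000/3.000000 = 1.000000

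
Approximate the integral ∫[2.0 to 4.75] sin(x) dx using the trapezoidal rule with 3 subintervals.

f(x) = sin(x)
a = 2.0, b = 4.75, n = 3
h = (b - a)/n = 0.916667

Trapezoidal rule: (h/2)[f(x₀) + 2f(x₁) + 2f(x₂) + ... + f(xₙ)]

x_0 = 2.0000, f(x_0) = 0.909297, coefficient = 1
x_1 = 2.9167, f(x_1) = 0.223034, coefficient = 2
x_2 = 3.8333, f(x_2) = -0.637879, coefficient = 2
x_3 = 4.7500, f(x_3) = -0.999293, coefficient = 1

I ≈ (0.916667/2) × -0.919684 = -0.421522
Exact value: -0.453749
Error: 0.032227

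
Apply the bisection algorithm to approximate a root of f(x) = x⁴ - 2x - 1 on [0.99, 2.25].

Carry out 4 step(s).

f(x) = x⁴ - 2x - 1
Initial interval: [0.99, 2.25]

Iteration 1:
  c_1 = (0.990000 + 2.250000)/2 = 1.620000
  f(c_1) = f(1.620000) = 2.647475
  f(a) × f(c) < 0, new interval: [0.990000, 1.620000]
Iteration 2:
  c_2 = (0.990000 + 1.620000)/2 = 1.305000
  f(c_2) = f(1.305000) = -0.709706
  f(a) × f(c) ≥ 0, new interval: [1.305000, 1.620000]
Iteration 3:
  c_3 = (1.305000 + 1.620000)/2 = 1.462500
  f(c_3) = f(1.462500) = 0.649920
  f(a) × f(c) < 0, new interval: [1.305000, 1.462500]
Iteration 4:
  c_4 = (1.305000 + 1.462500)/2 = 1.383750
  f(c_4) = f(1.383750) = -0.101179
  f(a) × f(c) ≥ 0, new interval: [1.383750, 1.462500]

After 4 iteration(s), the approximation is c_4 = 1.383750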